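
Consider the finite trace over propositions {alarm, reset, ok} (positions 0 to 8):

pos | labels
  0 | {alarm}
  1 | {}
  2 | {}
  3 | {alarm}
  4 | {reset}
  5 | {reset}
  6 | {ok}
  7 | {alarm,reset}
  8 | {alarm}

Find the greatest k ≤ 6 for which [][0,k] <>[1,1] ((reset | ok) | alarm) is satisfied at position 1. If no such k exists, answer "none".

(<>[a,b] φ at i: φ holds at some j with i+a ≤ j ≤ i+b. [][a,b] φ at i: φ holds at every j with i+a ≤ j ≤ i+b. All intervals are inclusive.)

<>[1,1] ((reset | ok) | alarm) must hold from j=1 onward; find where it first fails.
  j=1: fails → no k works.

none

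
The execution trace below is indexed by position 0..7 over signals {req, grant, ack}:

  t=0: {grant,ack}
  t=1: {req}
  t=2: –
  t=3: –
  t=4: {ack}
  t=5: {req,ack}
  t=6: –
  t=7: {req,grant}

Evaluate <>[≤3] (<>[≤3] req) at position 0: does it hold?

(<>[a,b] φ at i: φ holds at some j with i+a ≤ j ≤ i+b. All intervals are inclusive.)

True

Check <>[≤3] req at each j in [0,3]:
  j=0: holds (witness at 1)
  j=1: holds (witness at 1)
  j=2: holds (witness at 5)
  j=3: holds (witness at 5)
Found at j=0 → formula holds.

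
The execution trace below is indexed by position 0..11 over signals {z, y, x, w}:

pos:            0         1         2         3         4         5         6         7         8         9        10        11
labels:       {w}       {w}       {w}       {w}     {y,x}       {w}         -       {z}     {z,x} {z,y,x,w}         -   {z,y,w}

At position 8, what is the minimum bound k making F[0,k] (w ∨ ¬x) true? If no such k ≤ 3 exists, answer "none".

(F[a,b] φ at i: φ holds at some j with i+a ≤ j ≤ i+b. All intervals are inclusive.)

Scan j = 8,9,… for (w ∨ ¬x):
  j=8: fails
  j=9: holds
First hit at j=9, so smallest k = 9-8 = 1.

1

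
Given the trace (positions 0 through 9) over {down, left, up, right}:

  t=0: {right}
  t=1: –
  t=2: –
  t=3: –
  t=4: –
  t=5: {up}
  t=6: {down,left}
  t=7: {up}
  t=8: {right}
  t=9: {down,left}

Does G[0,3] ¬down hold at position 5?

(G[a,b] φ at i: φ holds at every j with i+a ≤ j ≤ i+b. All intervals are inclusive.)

No

Check ¬down at every j in [5,8]:
  j=5: true
  j=6: false
  j=7: true
  j=8: true
Fails at j=6 → formula fails.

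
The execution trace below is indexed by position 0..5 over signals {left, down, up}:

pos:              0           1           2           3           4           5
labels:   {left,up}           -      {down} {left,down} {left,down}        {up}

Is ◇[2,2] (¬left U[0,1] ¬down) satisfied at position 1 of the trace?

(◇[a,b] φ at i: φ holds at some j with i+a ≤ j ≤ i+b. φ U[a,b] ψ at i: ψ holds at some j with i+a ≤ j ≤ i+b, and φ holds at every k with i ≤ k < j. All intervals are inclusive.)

Does not hold

Check (¬left U[0,1] ¬down) at each j in [3,3]:
  j=3: fails
No position in the window satisfies it → formula fails.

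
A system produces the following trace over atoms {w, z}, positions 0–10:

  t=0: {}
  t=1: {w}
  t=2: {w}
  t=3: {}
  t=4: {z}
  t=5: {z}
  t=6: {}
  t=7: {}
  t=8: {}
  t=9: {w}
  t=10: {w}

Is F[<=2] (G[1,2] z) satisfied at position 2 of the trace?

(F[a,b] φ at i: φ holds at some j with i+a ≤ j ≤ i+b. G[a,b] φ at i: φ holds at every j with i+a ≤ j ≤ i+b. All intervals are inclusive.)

Check G[1,2] z at each j in [2,4]:
  j=2: fails at 3
  j=3: holds on [4,5]
  j=4: fails at 6
Found at j=3 → formula holds.

Holds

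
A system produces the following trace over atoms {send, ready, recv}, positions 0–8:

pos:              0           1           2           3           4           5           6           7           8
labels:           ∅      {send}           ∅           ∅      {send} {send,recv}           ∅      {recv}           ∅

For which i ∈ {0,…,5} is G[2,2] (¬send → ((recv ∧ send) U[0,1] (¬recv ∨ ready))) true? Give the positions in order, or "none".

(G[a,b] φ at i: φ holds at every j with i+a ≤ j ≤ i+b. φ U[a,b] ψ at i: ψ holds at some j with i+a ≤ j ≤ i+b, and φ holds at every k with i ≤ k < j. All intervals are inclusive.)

0, 1, 2, 3, 4

Evaluate at each i in [0,5]:
  i=0: ✓ (all of [2,2])
  i=1: ✓ (all of [3,3])
  i=2: ✓ (all of [4,4])
  i=3: ✓ (all of [5,5])
  i=4: ✓ (all of [6,6])
  i=5: ✗ (fails at j=7)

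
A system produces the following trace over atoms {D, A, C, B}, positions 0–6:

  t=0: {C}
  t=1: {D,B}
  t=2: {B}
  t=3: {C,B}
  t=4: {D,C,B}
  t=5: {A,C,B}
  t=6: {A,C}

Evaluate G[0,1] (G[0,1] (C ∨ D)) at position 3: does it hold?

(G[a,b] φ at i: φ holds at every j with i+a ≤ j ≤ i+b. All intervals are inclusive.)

Holds

Check G[0,1] (C ∨ D) at every j in [3,4]:
  j=3: holds on [3,4]
  j=4: holds on [4,5]
All positions satisfy it → formula holds.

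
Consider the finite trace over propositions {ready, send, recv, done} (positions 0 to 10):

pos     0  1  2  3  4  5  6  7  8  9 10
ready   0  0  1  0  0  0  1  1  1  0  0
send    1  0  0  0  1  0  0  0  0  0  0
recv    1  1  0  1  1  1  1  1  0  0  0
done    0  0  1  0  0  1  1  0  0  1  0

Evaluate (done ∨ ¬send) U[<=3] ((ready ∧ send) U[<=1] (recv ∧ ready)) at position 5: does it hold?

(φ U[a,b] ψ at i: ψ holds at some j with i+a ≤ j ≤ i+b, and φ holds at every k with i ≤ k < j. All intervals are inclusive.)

Yes

Need some j in [5,8] with ((ready ∧ send) U[<=1] (recv ∧ ready)), and (done ∨ ¬send) at every k in [5,j-1].
  j=5: ((ready ∧ send) U[<=1] (recv ∧ ready)) — fails.
  j=6: ((ready ∧ send) U[<=1] (recv ∧ ready)) holds; (done ∨ ¬send) holds at every k in [5,5] → satisfied.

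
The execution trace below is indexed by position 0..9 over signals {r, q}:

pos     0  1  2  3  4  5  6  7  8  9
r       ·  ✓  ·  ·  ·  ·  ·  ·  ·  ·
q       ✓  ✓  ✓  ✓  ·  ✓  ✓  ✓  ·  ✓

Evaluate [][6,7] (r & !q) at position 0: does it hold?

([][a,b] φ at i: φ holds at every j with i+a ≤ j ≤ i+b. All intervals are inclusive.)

Check (r & !q) at every j in [6,7]:
  j=6: false
  j=7: false
Fails at j=6 → formula fails.

False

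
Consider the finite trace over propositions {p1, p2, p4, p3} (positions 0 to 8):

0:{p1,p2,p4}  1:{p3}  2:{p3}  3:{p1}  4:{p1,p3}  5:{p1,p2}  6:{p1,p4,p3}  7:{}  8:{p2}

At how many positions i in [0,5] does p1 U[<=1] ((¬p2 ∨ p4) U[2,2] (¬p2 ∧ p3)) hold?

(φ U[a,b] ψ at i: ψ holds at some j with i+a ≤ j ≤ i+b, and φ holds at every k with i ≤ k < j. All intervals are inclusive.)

Evaluate at each i in [0,5]:
  i=0: ✓ (rhs at j=0)
  i=1: ✗ (lhs fails at k=1 before rhs at j=2)
  i=2: ✓ (rhs at j=2)
  i=3: ✗ (no rhs in [3,4])
  i=4: ✗ (no rhs in [4,5])
  i=5: ✗ (no rhs in [5,6])
Positions where it holds: {0, 2} → 2.

2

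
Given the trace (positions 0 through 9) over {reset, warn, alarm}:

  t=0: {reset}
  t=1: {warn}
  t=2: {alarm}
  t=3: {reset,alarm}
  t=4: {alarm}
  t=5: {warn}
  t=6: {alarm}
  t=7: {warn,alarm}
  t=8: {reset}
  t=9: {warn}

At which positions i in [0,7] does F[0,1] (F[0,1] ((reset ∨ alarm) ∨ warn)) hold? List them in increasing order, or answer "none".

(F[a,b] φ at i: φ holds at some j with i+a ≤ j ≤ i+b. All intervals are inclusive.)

0, 1, 2, 3, 4, 5, 6, 7

Evaluate at each i in [0,7]:
  i=0: ✓ (witness j=0)
  i=1: ✓ (witness j=1)
  i=2: ✓ (witness j=2)
  i=3: ✓ (witness j=3)
  i=4: ✓ (witness j=4)
  i=5: ✓ (witness j=5)
  i=6: ✓ (witness j=6)
  i=7: ✓ (witness j=7)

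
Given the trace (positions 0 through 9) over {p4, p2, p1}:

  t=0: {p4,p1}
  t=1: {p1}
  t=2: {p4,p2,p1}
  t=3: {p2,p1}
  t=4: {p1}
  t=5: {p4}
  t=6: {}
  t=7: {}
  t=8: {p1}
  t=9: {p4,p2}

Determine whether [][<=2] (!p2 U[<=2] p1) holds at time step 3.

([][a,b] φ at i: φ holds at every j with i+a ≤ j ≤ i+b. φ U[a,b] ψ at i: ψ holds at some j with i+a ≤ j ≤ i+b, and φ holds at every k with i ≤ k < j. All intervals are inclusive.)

No

Check (!p2 U[<=2] p1) at every j in [3,5]:
  j=3: holds
  j=4: holds
  j=5: fails
Fails at j=5 → formula fails.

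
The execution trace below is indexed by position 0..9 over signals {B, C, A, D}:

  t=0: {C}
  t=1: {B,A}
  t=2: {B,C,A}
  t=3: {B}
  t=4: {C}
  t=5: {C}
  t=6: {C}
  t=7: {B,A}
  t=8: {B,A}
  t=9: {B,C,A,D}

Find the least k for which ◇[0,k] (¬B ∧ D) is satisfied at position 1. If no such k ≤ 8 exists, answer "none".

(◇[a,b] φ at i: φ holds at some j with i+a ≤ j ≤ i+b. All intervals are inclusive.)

Scan j = 1,2,… for (¬B ∧ D):
  j=1: fails
  j=2: fails
  j=3: fails
  j=4: fails
  j=5: fails
  j=6: fails
  j=7: fails
  j=8: fails
  j=9: fails
No j in [1,9] satisfies it → none.

none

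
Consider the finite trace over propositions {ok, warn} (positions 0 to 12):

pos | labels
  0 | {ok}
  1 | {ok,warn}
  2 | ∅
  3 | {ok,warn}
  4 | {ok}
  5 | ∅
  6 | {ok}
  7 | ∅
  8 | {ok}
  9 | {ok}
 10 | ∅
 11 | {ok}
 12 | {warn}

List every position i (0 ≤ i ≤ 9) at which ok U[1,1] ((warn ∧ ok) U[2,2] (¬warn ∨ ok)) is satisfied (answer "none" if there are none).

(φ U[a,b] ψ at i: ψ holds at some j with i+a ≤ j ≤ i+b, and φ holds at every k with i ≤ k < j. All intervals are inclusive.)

none

Evaluate at each i in [0,9]:
  i=0: ✗ (no rhs in [1,1])
  i=1: ✗ (no rhs in [2,2])
  i=2: ✗ (no rhs in [3,3])
  i=3: ✗ (no rhs in [4,4])
  i=4: ✗ (no rhs in [5,5])
  i=5: ✗ (no rhs in [6,6])
  i=6: ✗ (no rhs in [7,7])
  i=7: ✗ (no rhs in [8,8])
  i=8: ✗ (no rhs in [9,9])
  i=9: ✗ (no rhs in [10,10])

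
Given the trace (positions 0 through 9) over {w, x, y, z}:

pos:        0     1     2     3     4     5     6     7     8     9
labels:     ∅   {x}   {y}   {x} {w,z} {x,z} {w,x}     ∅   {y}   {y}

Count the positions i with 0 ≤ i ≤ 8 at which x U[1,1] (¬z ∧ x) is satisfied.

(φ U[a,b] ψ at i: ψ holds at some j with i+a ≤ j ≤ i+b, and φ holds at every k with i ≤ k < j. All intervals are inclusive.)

1

Evaluate at each i in [0,8]:
  i=0: ✗ (lhs fails at k=0 before rhs at j=1)
  i=1: ✗ (no rhs in [2,2])
  i=2: ✗ (lhs fails at k=2 before rhs at j=3)
  i=3: ✗ (no rhs in [4,4])
  i=4: ✗ (no rhs in [5,5])
  i=5: ✓ (rhs at j=6; lhs holds on [5,5])
  i=6: ✗ (no rhs in [7,7])
  i=7: ✗ (no rhs in [8,8])
  i=8: ✗ (no rhs in [9,9])
Positions where it holds: {5} → 1.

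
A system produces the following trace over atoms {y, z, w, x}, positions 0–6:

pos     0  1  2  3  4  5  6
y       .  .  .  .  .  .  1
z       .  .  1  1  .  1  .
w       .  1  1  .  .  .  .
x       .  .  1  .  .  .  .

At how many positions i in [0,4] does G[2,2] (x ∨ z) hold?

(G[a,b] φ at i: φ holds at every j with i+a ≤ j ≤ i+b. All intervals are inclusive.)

3

Evaluate at each i in [0,4]:
  i=0: ✓ (all of [2,2])
  i=1: ✓ (all of [3,3])
  i=2: ✗ (fails at j=4)
  i=3: ✓ (all of [5,5])
  i=4: ✗ (fails at j=6)
Positions where it holds: {0, 1, 3} → 3.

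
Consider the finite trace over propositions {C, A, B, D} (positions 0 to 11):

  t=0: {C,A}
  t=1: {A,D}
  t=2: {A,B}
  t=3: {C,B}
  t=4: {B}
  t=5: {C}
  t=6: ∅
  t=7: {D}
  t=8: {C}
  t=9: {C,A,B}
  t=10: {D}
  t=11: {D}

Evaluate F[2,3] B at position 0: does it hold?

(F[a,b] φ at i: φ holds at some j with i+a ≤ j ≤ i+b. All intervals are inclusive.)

Check B at each j in [2,3]:
  j=2: true
  j=3: true
Found at j=2 → formula holds.

Holds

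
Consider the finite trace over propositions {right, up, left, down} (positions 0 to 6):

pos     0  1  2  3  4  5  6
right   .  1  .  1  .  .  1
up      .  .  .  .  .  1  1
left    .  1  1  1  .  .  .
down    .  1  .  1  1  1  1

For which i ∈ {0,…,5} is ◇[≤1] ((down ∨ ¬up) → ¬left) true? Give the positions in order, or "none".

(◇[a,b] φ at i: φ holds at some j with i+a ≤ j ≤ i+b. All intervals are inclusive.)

0, 3, 4, 5

Evaluate at each i in [0,5]:
  i=0: ✓ (witness j=0)
  i=1: ✗ (none in [1,2])
  i=2: ✗ (none in [2,3])
  i=3: ✓ (witness j=4)
  i=4: ✓ (witness j=4)
  i=5: ✓ (witness j=5)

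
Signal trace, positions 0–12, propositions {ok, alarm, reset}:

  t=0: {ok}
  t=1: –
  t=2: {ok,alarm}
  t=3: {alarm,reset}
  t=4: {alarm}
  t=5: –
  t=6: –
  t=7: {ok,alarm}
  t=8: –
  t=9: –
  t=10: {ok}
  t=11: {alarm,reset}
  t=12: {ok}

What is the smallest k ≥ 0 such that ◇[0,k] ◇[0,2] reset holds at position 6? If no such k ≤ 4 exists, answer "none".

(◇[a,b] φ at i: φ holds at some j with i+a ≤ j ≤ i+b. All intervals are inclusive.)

Scan j = 6,7,… for ◇[0,2] reset:
  j=6: fails
  j=7: fails
  j=8: fails
  j=9: holds
First hit at j=9, so smallest k = 9-6 = 3.

3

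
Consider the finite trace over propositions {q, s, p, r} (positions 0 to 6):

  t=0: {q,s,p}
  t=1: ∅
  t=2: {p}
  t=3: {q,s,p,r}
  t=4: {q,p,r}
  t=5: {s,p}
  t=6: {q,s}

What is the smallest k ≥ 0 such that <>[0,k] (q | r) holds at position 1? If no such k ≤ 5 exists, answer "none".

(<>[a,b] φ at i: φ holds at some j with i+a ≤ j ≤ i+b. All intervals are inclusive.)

Scan j = 1,2,… for (q | r):
  j=1: fails
  j=2: fails
  j=3: holds
First hit at j=3, so smallest k = 3-1 = 2.

2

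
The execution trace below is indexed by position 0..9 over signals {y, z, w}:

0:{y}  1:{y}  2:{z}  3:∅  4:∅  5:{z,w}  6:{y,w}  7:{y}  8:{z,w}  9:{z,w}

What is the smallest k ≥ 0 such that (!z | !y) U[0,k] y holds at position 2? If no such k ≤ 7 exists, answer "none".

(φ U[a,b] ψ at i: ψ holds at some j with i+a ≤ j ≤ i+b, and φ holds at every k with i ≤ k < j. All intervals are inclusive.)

Need earliest j ≥ 2 with y, and (!z | !y) at every k in [2,j-1].
  j=2: rhs fails.
  j=3: rhs fails.
  j=4: rhs fails.
  j=5: rhs fails.
  j=6: rhs holds; lhs holds on [2,5]. k = 4.

4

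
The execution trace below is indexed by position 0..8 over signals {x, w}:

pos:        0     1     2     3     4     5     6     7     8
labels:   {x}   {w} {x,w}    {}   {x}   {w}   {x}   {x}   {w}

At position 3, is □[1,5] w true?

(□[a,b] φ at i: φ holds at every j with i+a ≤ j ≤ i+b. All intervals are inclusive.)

Does not hold

Check w at every j in [4,8]:
  j=4: false
  j=5: true
  j=6: false
  j=7: false
  j=8: true
Fails at j=4 → formula fails.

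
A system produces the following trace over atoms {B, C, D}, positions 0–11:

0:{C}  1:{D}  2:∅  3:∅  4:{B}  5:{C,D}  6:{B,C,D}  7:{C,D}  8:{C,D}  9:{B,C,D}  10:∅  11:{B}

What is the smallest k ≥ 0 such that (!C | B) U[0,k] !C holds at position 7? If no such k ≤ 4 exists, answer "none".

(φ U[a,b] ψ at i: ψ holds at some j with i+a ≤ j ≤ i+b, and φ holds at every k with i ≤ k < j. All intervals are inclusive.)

none

Need earliest j ≥ 7 with !C, and (!C | B) at every k in [7,j-1].
  j=7: rhs fails.
  j=8: rhs fails.
  j=9: rhs fails.
  j=10: rhs holds but lhs fails at k=7.
  j=11: rhs holds but lhs fails at k=7.
No witness within the range → none.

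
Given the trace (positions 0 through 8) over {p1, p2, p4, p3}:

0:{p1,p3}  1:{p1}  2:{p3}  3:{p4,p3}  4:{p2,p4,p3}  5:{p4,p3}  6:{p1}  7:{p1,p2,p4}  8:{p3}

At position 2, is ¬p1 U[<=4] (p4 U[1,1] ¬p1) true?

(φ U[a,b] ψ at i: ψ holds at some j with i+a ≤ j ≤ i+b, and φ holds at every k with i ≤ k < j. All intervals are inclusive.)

Yes

Need some j in [2,6] with (p4 U[1,1] ¬p1), and ¬p1 at every k in [2,j-1].
  j=2: (p4 U[1,1] ¬p1) — fails.
  j=3: (p4 U[1,1] ¬p1) holds; ¬p1 holds at every k in [2,2] → satisfied.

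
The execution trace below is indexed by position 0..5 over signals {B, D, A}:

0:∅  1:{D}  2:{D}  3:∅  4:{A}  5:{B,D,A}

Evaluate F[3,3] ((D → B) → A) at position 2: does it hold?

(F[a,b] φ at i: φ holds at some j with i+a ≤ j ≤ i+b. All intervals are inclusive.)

Yes

Check ((D → B) → A) at each j in [5,5]:
  j=5: true
Found at j=5 → formula holds.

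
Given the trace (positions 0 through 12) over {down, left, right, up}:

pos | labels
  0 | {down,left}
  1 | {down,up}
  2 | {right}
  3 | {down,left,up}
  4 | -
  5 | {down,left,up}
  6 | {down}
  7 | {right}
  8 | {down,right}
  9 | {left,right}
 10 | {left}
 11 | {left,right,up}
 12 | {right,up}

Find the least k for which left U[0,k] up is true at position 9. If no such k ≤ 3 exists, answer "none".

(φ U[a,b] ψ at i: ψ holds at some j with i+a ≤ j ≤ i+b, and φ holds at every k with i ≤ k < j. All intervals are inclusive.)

Need earliest j ≥ 9 with up, and left at every k in [9,j-1].
  j=9: rhs fails.
  j=10: rhs fails.
  j=11: rhs holds; lhs holds on [9,10]. k = 2.

2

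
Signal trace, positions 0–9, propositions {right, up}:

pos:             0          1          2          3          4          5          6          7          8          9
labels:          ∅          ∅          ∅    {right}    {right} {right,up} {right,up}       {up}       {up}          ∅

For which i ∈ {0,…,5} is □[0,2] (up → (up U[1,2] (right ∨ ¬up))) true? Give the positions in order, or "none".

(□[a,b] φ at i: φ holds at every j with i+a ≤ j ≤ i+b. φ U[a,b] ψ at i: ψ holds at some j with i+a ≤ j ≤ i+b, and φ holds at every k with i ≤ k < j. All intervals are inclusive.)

Evaluate at each i in [0,5]:
  i=0: ✓ (all of [0,2])
  i=1: ✓ (all of [1,3])
  i=2: ✓ (all of [2,4])
  i=3: ✓ (all of [3,5])
  i=4: ✗ (fails at j=6)
  i=5: ✗ (fails at j=6)

0, 1, 2, 3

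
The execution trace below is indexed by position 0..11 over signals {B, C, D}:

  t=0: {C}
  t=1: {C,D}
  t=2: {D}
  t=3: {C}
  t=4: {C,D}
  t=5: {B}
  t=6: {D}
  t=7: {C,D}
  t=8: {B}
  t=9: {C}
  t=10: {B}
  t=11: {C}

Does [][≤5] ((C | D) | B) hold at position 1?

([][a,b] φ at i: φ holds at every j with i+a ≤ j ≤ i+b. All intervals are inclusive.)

Check ((C | D) | B) at every j in [1,6]:
  j=1: true
  j=2: true
  j=3: true
  j=4: true
  j=5: true
  j=6: true
All positions satisfy it → formula holds.

Yes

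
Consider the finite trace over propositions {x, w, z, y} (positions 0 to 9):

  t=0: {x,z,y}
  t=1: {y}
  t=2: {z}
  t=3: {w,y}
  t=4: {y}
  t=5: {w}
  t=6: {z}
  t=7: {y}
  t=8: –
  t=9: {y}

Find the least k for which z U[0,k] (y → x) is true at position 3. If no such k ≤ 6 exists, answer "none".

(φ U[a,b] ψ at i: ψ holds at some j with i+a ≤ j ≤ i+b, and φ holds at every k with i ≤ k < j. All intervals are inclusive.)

Need earliest j ≥ 3 with (y → x), and z at every k in [3,j-1].
  j=3: rhs fails.
  j=4: rhs fails.
  j=5: rhs holds but lhs fails at k=3.
  j=6: rhs holds but lhs fails at k=3.
  j=7: rhs fails.
  j=8: rhs holds but lhs fails at k=3.
  j=9: rhs fails.
No witness within the range → none.

none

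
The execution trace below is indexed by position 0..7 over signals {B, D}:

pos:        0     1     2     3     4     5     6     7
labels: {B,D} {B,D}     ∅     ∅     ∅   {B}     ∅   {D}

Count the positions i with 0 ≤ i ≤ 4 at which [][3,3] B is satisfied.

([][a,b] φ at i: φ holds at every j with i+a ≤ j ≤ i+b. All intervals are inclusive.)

1

Evaluate at each i in [0,4]:
  i=0: ✗ (fails at j=3)
  i=1: ✗ (fails at j=4)
  i=2: ✓ (all of [5,5])
  i=3: ✗ (fails at j=6)
  i=4: ✗ (fails at j=7)
Positions where it holds: {2} → 1.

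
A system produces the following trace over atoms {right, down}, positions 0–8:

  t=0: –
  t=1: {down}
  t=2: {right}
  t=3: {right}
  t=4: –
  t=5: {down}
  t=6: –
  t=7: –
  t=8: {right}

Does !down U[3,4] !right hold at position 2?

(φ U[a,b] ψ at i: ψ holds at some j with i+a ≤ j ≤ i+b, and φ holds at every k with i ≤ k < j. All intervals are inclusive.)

Need some j in [5,6] with !right, and !down at every k in [2,j-1].
  j=5: !right holds; !down holds at every k in [2,4] → satisfied.

Yes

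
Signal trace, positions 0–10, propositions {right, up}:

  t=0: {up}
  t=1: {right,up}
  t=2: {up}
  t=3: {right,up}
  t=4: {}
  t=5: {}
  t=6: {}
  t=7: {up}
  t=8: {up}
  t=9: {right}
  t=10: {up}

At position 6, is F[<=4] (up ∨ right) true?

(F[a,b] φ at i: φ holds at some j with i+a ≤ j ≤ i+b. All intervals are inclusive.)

Check (up ∨ right) at each j in [6,10]:
  j=6: false
  j=7: true
  j=8: true
  j=9: true
  j=10: true
Found at j=7 → formula holds.

Holds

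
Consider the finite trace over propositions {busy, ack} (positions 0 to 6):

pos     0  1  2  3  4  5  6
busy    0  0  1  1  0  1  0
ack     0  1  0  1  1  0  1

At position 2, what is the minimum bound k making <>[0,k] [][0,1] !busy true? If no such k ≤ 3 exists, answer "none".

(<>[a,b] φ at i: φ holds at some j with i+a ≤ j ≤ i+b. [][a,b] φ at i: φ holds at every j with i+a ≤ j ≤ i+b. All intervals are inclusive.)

none

Scan j = 2,3,… for [][0,1] !busy:
  j=2: fails
  j=3: fails
  j=4: fails
  j=5: fails
No j in [2,5] satisfies it → none.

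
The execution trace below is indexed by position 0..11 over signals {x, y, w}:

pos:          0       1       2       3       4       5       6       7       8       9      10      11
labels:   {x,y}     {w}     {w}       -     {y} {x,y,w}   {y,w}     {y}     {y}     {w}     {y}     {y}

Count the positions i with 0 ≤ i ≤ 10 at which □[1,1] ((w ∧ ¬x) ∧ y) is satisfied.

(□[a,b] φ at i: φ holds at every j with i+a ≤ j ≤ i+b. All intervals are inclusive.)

Evaluate at each i in [0,10]:
  i=0: ✗ (fails at j=1)
  i=1: ✗ (fails at j=2)
  i=2: ✗ (fails at j=3)
  i=3: ✗ (fails at j=4)
  i=4: ✗ (fails at j=5)
  i=5: ✓ (all of [6,6])
  i=6: ✗ (fails at j=7)
  i=7: ✗ (fails at j=8)
  i=8: ✗ (fails at j=9)
  i=9: ✗ (fails at j=10)
  i=10: ✗ (fails at j=11)
Positions where it holds: {5} → 1.

1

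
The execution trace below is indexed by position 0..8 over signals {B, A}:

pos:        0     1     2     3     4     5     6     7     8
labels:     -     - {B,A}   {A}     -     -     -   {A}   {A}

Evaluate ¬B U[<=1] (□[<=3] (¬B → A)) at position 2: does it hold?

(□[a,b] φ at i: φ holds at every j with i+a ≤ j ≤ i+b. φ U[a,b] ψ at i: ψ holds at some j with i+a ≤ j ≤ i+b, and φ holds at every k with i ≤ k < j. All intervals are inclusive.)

Need some j in [2,3] with □[<=3] (¬B → A), and ¬B at every k in [2,j-1].
  j=2: □[<=3] (¬B → A) — fails at 4.
  j=3: □[<=3] (¬B → A) — fails at 4.
No j in the window works → until fails.

No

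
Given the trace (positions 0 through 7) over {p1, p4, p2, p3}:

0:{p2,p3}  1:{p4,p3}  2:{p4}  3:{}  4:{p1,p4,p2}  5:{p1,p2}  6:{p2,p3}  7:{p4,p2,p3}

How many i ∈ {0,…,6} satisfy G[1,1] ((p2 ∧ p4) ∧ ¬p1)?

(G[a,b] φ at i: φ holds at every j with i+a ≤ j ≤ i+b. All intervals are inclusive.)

1

Evaluate at each i in [0,6]:
  i=0: ✗ (fails at j=1)
  i=1: ✗ (fails at j=2)
  i=2: ✗ (fails at j=3)
  i=3: ✗ (fails at j=4)
  i=4: ✗ (fails at j=5)
  i=5: ✗ (fails at j=6)
  i=6: ✓ (all of [7,7])
Positions where it holds: {6} → 1.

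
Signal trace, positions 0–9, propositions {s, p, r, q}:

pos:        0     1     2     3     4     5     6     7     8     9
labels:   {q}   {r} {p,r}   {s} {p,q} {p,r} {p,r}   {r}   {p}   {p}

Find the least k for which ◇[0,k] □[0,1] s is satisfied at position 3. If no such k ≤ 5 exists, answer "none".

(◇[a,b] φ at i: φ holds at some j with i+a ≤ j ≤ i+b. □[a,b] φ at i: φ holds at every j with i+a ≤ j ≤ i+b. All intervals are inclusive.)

none

Scan j = 3,4,… for □[0,1] s:
  j=3: fails
  j=4: fails
  j=5: fails
  j=6: fails
  j=7: fails
  j=8: fails
No j in [3,8] satisfies it → none.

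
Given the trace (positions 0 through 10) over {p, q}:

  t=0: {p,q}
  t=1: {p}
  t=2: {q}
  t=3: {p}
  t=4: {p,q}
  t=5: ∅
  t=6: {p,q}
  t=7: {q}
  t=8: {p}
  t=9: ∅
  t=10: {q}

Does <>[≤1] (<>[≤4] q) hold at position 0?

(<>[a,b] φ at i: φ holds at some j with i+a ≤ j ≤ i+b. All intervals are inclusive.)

True

Check <>[≤4] q at each j in [0,1]:
  j=0: holds (witness at 0)
  j=1: holds (witness at 2)
Found at j=0 → formula holds.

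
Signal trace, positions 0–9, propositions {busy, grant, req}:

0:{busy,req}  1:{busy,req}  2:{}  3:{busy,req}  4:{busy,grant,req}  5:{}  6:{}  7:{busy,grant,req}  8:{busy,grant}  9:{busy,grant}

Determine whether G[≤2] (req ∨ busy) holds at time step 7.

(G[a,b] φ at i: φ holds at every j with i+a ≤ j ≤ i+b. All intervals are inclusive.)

Check (req ∨ busy) at every j in [7,9]:
  j=7: true
  j=8: true
  j=9: true
All positions satisfy it → formula holds.

Holds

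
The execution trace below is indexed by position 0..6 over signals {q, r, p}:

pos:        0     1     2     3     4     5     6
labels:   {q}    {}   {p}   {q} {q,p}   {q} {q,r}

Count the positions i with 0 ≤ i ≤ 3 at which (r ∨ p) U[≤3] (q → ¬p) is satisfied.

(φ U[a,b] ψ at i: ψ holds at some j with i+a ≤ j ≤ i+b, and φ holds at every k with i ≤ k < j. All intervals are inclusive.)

4

Evaluate at each i in [0,3]:
  i=0: ✓ (rhs at j=0)
  i=1: ✓ (rhs at j=1)
  i=2: ✓ (rhs at j=2)
  i=3: ✓ (rhs at j=3)
Positions where it holds: {0, 1, 2, 3} → 4.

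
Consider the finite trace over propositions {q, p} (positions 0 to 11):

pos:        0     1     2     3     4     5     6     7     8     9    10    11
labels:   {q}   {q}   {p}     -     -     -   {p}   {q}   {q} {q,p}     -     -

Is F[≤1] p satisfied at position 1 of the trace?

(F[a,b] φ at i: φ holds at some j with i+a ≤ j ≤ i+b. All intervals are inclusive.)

Check p at each j in [1,2]:
  j=1: false
  j=2: true
Found at j=2 → formula holds.

True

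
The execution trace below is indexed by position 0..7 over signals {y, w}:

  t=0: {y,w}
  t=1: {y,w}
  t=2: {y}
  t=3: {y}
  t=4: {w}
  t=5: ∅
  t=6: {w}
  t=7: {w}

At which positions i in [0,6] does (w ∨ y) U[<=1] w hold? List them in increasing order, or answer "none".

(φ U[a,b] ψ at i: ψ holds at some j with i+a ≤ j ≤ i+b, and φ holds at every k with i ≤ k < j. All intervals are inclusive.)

Evaluate at each i in [0,6]:
  i=0: ✓ (rhs at j=0)
  i=1: ✓ (rhs at j=1)
  i=2: ✗ (no rhs in [2,3])
  i=3: ✓ (rhs at j=4; lhs holds on [3,3])
  i=4: ✓ (rhs at j=4)
  i=5: ✗ (lhs fails at k=5 before rhs at j=6)
  i=6: ✓ (rhs at j=6)

0, 1, 3, 4, 6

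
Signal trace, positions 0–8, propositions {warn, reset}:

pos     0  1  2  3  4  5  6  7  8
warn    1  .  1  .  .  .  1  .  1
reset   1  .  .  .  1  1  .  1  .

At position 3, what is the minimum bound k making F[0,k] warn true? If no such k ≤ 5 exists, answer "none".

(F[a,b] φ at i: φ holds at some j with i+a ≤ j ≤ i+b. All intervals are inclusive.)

3

Scan j = 3,4,… for warn:
  j=3: fails
  j=4: fails
  j=5: fails
  j=6: holds
First hit at j=6, so smallest k = 6-3 = 3.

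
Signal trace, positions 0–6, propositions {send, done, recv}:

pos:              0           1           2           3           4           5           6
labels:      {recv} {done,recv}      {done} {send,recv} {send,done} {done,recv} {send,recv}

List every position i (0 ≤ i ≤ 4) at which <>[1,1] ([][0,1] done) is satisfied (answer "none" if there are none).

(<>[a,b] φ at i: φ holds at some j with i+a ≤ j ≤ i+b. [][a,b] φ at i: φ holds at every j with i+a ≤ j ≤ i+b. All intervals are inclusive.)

0, 3

Evaluate at each i in [0,4]:
  i=0: ✓ (witness j=1)
  i=1: ✗ (none in [2,2])
  i=2: ✗ (none in [3,3])
  i=3: ✓ (witness j=4)
  i=4: ✗ (none in [5,5])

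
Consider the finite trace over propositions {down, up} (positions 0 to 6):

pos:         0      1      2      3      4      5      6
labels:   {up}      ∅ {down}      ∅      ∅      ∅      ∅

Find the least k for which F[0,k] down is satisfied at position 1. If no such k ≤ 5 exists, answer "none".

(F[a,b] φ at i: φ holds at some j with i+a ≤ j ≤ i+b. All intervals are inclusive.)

1

Scan j = 1,2,… for down:
  j=1: fails
  j=2: holds
First hit at j=2, so smallest k = 2-1 = 1.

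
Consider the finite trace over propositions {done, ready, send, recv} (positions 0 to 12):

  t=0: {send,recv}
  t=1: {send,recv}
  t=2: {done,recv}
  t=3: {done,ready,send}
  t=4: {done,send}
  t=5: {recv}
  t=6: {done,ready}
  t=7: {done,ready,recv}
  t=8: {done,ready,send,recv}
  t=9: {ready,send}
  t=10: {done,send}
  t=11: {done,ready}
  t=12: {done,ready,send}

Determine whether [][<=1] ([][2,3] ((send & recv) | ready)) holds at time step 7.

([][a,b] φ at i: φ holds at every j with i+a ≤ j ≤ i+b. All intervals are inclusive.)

False

Check [][2,3] ((send & recv) | ready) at every j in [7,8]:
  j=7: fails at 10
  j=8: fails at 10
Fails at j=7 → formula fails.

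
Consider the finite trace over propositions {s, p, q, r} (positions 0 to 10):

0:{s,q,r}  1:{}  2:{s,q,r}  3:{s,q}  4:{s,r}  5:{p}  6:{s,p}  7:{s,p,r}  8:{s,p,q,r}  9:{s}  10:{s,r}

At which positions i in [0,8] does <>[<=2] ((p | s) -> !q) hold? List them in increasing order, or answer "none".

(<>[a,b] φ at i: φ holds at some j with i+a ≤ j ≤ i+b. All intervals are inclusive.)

Evaluate at each i in [0,8]:
  i=0: ✓ (witness j=1)
  i=1: ✓ (witness j=1)
  i=2: ✓ (witness j=4)
  i=3: ✓ (witness j=4)
  i=4: ✓ (witness j=4)
  i=5: ✓ (witness j=5)
  i=6: ✓ (witness j=6)
  i=7: ✓ (witness j=7)
  i=8: ✓ (witness j=9)

0, 1, 2, 3, 4, 5, 6, 7, 8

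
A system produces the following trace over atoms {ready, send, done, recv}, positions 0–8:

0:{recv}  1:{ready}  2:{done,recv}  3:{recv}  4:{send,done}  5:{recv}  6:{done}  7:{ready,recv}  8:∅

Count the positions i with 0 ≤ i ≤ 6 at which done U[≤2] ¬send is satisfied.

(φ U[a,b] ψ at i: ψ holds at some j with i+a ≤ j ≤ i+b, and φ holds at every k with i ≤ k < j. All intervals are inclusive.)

Evaluate at each i in [0,6]:
  i=0: ✓ (rhs at j=0)
  i=1: ✓ (rhs at j=1)
  i=2: ✓ (rhs at j=2)
  i=3: ✓ (rhs at j=3)
  i=4: ✓ (rhs at j=5; lhs holds on [4,4])
  i=5: ✓ (rhs at j=5)
  i=6: ✓ (rhs at j=6)
Positions where it holds: {0, 1, 2, 3, 4, 5, 6} → 7.

7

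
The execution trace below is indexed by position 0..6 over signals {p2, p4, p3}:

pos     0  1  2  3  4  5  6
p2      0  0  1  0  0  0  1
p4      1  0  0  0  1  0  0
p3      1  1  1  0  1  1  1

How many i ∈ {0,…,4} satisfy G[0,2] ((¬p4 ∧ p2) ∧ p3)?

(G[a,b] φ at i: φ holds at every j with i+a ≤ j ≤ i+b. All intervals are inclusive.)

0

Evaluate at each i in [0,4]:
  i=0: ✗ (fails at j=0)
  i=1: ✗ (fails at j=1)
  i=2: ✗ (fails at j=3)
  i=3: ✗ (fails at j=3)
  i=4: ✗ (fails at j=4)
Positions where it holds: {} → 0.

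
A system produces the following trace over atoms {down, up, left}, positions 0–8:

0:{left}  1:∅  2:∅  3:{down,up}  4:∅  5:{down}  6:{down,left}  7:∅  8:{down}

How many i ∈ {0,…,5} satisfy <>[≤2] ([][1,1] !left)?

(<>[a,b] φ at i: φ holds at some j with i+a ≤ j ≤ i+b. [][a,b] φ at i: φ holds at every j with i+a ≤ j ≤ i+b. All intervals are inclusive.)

Evaluate at each i in [0,5]:
  i=0: ✓ (witness j=0)
  i=1: ✓ (witness j=1)
  i=2: ✓ (witness j=2)
  i=3: ✓ (witness j=3)
  i=4: ✓ (witness j=4)
  i=5: ✓ (witness j=6)
Positions where it holds: {0, 1, 2, 3, 4, 5} → 6.

6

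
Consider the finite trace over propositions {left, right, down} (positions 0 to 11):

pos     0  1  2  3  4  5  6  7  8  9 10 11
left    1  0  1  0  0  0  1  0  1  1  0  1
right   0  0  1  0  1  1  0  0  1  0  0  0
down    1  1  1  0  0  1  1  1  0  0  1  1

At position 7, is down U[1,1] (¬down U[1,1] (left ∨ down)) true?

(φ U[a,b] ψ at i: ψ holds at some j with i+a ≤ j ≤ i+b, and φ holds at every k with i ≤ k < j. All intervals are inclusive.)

Need some j in [8,8] with (¬down U[1,1] (left ∨ down)), and down at every k in [7,j-1].
  j=8: (¬down U[1,1] (left ∨ down)) holds; down holds at every k in [7,7] → satisfied.

Yes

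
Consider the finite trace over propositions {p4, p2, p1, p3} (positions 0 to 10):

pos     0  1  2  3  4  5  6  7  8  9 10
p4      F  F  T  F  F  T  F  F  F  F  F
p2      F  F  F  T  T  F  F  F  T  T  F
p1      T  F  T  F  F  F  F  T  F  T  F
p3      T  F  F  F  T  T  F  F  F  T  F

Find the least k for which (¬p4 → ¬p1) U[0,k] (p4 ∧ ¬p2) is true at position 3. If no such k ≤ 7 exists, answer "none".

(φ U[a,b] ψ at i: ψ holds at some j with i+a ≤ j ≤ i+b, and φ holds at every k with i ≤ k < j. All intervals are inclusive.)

2

Need earliest j ≥ 3 with (p4 ∧ ¬p2), and (¬p4 → ¬p1) at every k in [3,j-1].
  j=3: rhs fails.
  j=4: rhs fails.
  j=5: rhs holds; lhs holds on [3,4]. k = 2.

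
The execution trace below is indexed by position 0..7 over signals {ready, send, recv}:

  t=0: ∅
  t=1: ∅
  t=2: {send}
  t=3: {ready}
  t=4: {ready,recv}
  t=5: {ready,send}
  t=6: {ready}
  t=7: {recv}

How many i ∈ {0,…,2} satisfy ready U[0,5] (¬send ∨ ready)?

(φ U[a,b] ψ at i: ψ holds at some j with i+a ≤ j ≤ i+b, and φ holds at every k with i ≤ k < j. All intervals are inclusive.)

2

Evaluate at each i in [0,2]:
  i=0: ✓ (rhs at j=0)
  i=1: ✓ (rhs at j=1)
  i=2: ✗ (lhs fails at k=2 before rhs at j=3)
Positions where it holds: {0, 1} → 2.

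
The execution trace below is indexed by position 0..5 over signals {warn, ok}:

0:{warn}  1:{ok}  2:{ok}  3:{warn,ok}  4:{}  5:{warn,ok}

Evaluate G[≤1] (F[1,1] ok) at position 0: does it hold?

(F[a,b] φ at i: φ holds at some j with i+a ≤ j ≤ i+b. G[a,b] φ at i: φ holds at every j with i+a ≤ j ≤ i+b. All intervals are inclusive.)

Holds

Check F[1,1] ok at every j in [0,1]:
  j=0: holds (witness at 1)
  j=1: holds (witness at 2)
All positions satisfy it → formula holds.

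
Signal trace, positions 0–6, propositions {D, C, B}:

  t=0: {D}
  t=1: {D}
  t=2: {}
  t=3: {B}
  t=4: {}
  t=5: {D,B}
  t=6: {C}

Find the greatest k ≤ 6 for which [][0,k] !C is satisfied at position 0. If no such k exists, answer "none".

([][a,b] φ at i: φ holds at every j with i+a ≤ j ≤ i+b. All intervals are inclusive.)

!C must hold from j=0 onward; find where it first fails.
  j=0: holds
  j=1: holds
  j=2: holds
  j=3: holds
  j=4: holds
  j=5: holds
  j=6: fails
Holds on [0,5], so largest k = 5.

5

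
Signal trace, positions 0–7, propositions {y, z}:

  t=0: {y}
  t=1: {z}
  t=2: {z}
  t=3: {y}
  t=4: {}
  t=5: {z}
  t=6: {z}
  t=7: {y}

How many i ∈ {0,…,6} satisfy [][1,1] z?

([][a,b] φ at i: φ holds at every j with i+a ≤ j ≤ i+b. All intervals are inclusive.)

Evaluate at each i in [0,6]:
  i=0: ✓ (all of [1,1])
  i=1: ✓ (all of [2,2])
  i=2: ✗ (fails at j=3)
  i=3: ✗ (fails at j=4)
  i=4: ✓ (all of [5,5])
  i=5: ✓ (all of [6,6])
  i=6: ✗ (fails at j=7)
Positions where it holds: {0, 1, 4, 5} → 4.

4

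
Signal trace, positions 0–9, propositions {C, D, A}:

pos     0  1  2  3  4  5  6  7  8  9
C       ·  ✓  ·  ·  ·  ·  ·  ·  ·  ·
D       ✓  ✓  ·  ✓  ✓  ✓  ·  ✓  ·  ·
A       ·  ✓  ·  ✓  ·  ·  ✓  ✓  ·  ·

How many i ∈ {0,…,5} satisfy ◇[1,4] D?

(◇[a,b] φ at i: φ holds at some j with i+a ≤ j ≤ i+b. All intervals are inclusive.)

6

Evaluate at each i in [0,5]:
  i=0: ✓ (witness j=1)
  i=1: ✓ (witness j=3)
  i=2: ✓ (witness j=3)
  i=3: ✓ (witness j=4)
  i=4: ✓ (witness j=5)
  i=5: ✓ (witness j=7)
Positions where it holds: {0, 1, 2, 3, 4, 5} → 6.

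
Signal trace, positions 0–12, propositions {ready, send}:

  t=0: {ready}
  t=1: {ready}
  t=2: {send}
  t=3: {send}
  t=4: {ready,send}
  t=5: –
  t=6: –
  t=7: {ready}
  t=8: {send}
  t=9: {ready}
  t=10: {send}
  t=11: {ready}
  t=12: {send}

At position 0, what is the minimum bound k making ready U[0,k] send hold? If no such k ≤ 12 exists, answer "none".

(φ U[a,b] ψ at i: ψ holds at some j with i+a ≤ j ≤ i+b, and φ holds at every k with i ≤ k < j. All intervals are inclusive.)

Need earliest j ≥ 0 with send, and ready at every k in [0,j-1].
  j=0: rhs fails.
  j=1: rhs fails.
  j=2: rhs holds; lhs holds on [0,1]. k = 2.

2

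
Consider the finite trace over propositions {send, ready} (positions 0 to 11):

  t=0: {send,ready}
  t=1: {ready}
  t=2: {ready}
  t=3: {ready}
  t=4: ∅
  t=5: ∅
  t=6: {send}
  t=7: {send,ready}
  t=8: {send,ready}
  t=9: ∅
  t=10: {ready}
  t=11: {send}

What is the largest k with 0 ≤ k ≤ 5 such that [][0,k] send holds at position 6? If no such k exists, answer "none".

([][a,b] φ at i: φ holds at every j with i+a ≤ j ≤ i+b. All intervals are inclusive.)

send must hold from j=6 onward; find where it first fails.
  j=6: holds
  j=7: holds
  j=8: holds
  j=9: fails
Holds on [6,8], so largest k = 2.

2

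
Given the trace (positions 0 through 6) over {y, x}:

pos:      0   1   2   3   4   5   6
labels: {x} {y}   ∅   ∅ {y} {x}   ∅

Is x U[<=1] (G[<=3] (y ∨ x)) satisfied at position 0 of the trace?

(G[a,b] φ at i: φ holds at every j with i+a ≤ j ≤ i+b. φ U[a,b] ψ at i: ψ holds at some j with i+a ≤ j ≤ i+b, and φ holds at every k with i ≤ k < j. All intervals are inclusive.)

Need some j in [0,1] with G[<=3] (y ∨ x), and x at every k in [0,j-1].
  j=0: G[<=3] (y ∨ x) — fails at 2.
  j=1: G[<=3] (y ∨ x) — fails at 2.
No j in the window works → until fails.

No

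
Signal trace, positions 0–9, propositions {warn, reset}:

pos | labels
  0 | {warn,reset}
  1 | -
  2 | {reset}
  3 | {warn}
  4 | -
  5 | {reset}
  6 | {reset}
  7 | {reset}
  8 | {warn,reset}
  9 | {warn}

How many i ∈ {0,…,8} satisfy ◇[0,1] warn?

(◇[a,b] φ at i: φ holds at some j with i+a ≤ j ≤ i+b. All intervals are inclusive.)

Evaluate at each i in [0,8]:
  i=0: ✓ (witness j=0)
  i=1: ✗ (none in [1,2])
  i=2: ✓ (witness j=3)
  i=3: ✓ (witness j=3)
  i=4: ✗ (none in [4,5])
  i=5: ✗ (none in [5,6])
  i=6: ✗ (none in [6,7])
  i=7: ✓ (witness j=8)
  i=8: ✓ (witness j=8)
Positions where it holds: {0, 2, 3, 7, 8} → 5.

5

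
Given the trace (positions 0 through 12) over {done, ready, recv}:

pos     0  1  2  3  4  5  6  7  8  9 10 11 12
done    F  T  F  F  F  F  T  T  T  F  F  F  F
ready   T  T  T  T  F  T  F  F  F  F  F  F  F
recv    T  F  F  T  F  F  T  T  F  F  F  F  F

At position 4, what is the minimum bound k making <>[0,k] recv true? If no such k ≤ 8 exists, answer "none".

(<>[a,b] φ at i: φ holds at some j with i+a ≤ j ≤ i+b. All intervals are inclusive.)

Scan j = 4,5,… for recv:
  j=4: fails
  j=5: fails
  j=6: holds
First hit at j=6, so smallest k = 6-4 = 2.

2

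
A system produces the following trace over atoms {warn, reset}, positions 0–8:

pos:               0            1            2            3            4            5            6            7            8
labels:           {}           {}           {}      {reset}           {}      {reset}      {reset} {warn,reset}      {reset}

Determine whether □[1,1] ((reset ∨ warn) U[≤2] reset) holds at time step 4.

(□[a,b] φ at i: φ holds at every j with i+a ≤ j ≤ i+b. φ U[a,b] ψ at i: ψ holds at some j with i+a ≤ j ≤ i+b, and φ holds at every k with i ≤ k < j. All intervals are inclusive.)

Check ((reset ∨ warn) U[≤2] reset) at every j in [5,5]:
  j=5: holds
All positions satisfy it → formula holds.

True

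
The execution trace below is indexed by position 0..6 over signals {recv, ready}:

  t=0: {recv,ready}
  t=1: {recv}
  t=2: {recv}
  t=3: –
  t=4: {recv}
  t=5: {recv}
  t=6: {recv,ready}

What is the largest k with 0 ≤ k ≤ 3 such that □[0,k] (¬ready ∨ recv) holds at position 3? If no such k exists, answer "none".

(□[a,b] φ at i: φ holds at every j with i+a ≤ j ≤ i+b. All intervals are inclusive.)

3

(¬ready ∨ recv) must hold from j=3 onward; find where it first fails.
  j=3: holds
  j=4: holds
  j=5: holds
  j=6: holds
Holds through j=6; largest k = 3.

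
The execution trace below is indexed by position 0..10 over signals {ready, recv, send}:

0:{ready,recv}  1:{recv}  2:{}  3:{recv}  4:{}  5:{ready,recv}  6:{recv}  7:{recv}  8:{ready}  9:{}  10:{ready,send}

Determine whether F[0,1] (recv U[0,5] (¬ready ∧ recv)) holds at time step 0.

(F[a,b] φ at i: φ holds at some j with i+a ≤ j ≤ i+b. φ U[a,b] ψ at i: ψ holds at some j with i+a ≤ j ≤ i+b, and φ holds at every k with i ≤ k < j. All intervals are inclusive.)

Yes

Check (recv U[0,5] (¬ready ∧ recv)) at each j in [0,1]:
  j=0: holds
  j=1: holds
Found at j=0 → formula holds.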